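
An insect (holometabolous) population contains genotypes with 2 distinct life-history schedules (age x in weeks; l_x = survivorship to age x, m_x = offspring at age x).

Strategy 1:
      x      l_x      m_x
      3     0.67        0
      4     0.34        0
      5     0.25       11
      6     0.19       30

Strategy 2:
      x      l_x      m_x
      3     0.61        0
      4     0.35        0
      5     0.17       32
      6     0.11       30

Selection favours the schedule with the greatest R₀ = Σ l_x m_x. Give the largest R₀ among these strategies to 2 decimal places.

8.74

Strategy 1: R₀ = 0.67×0 + 0.34×0 + 0.25×11 + 0.19×30 = 8.4500
Strategy 2: R₀ = 0.61×0 + 0.35×0 + 0.17×32 + 0.11×30 = 8.7400
Highest R₀: strategy 2 with 8.7400.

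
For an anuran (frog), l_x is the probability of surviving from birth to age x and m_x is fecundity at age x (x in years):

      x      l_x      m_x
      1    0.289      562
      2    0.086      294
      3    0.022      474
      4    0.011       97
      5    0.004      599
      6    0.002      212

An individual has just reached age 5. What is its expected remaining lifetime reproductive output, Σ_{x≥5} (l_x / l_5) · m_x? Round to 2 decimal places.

705.00

l_5 = 0.004. Conditional survival from age 5 to x is l_x / l_5.
  x=5: (0.004/0.004) × 599 = 599.0000
  x=6: (0.002/0.004) × 212 = 106.0000
Sum = 599.0000 + 106.0000 = 705.0000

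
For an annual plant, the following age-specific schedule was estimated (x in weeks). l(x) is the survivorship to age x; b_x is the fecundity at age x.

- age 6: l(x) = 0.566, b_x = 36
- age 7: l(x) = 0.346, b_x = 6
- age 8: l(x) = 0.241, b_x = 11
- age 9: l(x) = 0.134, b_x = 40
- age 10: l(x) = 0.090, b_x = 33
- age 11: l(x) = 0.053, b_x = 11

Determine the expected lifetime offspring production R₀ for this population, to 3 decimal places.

R₀ = Σ l(x) b_x:
  age 6: 0.566 × 36 = 20.3760
  age 7: 0.346 × 6 = 2.0760
  age 8: 0.241 × 11 = 2.6510
  age 9: 0.134 × 40 = 5.3600
  age 10: 0.090 × 33 = 2.9700
  age 11: 0.053 × 11 = 0.5830
R₀ = 20.3760 + 2.0760 + 2.6510 + 5.3600 + 2.9700 + 0.5830 = 34.0160

34.016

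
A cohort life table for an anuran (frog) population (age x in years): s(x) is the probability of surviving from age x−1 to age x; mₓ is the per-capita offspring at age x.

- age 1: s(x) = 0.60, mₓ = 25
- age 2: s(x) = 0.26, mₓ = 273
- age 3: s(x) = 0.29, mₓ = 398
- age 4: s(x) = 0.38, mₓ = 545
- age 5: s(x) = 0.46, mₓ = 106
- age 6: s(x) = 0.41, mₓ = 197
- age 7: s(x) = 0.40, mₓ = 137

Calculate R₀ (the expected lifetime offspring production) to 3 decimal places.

Survivorship from birth: l_x = s_1·s_2·…·s_x.
  l_1 = 0.60000
  l_2 = 0.15600
  l_3 = 0.04524
  l_4 = 0.01719
  l_5 = 0.00791
  l_6 = 0.00324
  l_7 = 0.00130
R₀ = Σ l_x mₓ:
  age 1: 0.60000 × 25 = 15.0000
  age 2: 0.15600 × 273 = 42.5880
  age 3: 0.04524 × 398 = 18.0055
  age 4: 0.01719 × 545 = 9.3686
  age 5: 0.00791 × 106 = 0.8385
  age 6: 0.00324 × 197 = 0.6383
  age 7: 0.00130 × 137 = 0.1781
R₀ = 15.0000 + 42.5880 + 18.0055 + 9.3686 + 0.8385 + 0.6383 + 0.1781 = 86.6169

86.617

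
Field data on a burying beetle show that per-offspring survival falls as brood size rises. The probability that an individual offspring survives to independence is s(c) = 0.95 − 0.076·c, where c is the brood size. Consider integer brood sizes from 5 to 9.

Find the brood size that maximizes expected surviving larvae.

6

Expected surviving larvae = c × s(c):
  c=5: 5 × 0.570 = 2.850
  c=6: 6 × 0.494 = 2.964
  c=7: 7 × 0.418 = 2.926
  c=8: 8 × 0.342 = 2.736
  c=9: 9 × 0.266 = 2.394
Maximum at c = 6 (2.964 surviving larvae).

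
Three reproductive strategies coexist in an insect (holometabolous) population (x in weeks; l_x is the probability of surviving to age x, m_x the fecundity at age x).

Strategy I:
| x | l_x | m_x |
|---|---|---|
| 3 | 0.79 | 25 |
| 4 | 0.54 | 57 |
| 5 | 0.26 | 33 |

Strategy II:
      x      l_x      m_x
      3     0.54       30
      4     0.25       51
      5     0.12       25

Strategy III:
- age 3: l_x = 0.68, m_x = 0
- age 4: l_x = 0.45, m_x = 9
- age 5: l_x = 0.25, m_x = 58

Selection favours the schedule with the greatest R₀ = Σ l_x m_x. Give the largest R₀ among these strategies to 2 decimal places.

59.11

Strategy I: R₀ = 0.79×25 + 0.54×57 + 0.26×33 = 59.1100
Strategy II: R₀ = 0.54×30 + 0.25×51 + 0.12×25 = 31.9500
Strategy III: R₀ = 0.68×0 + 0.45×9 + 0.25×58 = 18.5500
Highest R₀: strategy I with 59.1100.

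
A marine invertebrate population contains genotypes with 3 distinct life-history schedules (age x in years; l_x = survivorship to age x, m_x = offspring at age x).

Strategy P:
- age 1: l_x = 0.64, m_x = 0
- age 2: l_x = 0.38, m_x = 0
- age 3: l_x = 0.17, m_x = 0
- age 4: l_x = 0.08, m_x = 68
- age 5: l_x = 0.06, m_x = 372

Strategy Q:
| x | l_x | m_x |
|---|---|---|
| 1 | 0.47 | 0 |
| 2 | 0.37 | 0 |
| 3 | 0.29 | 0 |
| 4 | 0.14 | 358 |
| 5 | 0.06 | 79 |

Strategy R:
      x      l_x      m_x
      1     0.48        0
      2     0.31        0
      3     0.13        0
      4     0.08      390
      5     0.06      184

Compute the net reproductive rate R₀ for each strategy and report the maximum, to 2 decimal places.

Strategy P: R₀ = 0.64×0 + 0.38×0 + 0.17×0 + 0.08×68 + 0.06×372 = 27.7600
Strategy Q: R₀ = 0.47×0 + 0.37×0 + 0.29×0 + 0.14×358 + 0.06×79 = 54.8600
Strategy R: R₀ = 0.48×0 + 0.31×0 + 0.13×0 + 0.08×390 + 0.06×184 = 42.2400
Highest R₀: strategy Q with 54.8600.

54.86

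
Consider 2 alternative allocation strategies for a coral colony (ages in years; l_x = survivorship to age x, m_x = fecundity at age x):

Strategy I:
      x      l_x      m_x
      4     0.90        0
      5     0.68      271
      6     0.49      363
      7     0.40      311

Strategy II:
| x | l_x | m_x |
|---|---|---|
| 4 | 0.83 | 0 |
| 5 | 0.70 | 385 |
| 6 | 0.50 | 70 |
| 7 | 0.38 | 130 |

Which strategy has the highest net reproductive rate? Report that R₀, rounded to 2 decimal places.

486.55

Strategy I: R₀ = 0.90×0 + 0.68×271 + 0.49×363 + 0.40×311 = 486.5500
Strategy II: R₀ = 0.83×0 + 0.70×385 + 0.50×70 + 0.38×130 = 353.9000
Highest R₀: strategy I with 486.5500.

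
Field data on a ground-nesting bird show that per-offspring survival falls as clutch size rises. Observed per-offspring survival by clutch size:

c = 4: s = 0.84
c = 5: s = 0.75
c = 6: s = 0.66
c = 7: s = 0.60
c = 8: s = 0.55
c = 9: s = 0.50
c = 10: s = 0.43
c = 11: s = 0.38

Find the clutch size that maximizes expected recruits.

Expected recruits = c × s(c):
  c=4: 4 × 0.84 = 3.360
  c=5: 5 × 0.75 = 3.750
  c=6: 6 × 0.66 = 3.960
  c=7: 7 × 0.60 = 4.200
  c=8: 8 × 0.55 = 4.400
  c=9: 9 × 0.50 = 4.500
  c=10: 10 × 0.43 = 4.300
  c=11: 11 × 0.38 = 4.180
Maximum at c = 9 (4.500 recruits).

9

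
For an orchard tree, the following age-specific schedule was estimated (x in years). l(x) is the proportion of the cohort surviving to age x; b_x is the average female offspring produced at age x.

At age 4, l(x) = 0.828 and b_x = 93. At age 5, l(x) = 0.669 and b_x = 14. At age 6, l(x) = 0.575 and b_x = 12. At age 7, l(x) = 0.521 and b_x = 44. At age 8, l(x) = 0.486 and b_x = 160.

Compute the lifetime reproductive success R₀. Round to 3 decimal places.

193.954

R₀ = Σ l(x) b_x:
  age 4: 0.828 × 93 = 77.0040
  age 5: 0.669 × 14 = 9.3660
  age 6: 0.575 × 12 = 6.9000
  age 7: 0.521 × 44 = 22.9240
  age 8: 0.486 × 160 = 77.7600
R₀ = 77.0040 + 9.3660 + 6.9000 + 22.9240 + 77.7600 = 193.9540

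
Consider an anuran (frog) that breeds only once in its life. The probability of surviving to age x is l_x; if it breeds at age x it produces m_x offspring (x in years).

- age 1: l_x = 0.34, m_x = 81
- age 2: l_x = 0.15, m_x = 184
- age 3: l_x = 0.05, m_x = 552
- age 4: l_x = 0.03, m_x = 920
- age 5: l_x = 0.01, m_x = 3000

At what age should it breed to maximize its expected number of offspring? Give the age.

Expected offspring if breeding at age x = l_x × m_x:
  age 1: 0.34 × 81 = 27.540
  age 2: 0.15 × 184 = 27.600
  age 3: 0.05 × 552 = 27.600
  age 4: 0.03 × 920 = 27.600
  age 5: 0.01 × 3000 = 30.000
Maximum at age 5 (30.000).

5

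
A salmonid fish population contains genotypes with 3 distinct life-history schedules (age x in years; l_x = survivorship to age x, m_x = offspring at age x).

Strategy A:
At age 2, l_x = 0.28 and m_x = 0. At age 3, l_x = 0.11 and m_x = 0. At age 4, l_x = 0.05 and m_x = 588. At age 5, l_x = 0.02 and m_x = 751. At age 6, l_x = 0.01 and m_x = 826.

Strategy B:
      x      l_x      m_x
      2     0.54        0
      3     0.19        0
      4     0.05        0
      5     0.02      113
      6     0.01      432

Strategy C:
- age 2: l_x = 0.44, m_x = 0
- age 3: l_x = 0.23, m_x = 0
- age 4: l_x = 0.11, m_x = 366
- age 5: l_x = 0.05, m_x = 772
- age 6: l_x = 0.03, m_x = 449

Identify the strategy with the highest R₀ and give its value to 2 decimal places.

92.33

Strategy A: R₀ = 0.28×0 + 0.11×0 + 0.05×588 + 0.02×751 + 0.01×826 = 52.6800
Strategy B: R₀ = 0.54×0 + 0.19×0 + 0.05×0 + 0.02×113 + 0.01×432 = 6.5800
Strategy C: R₀ = 0.44×0 + 0.23×0 + 0.11×366 + 0.05×772 + 0.03×449 = 92.3300
Highest R₀: strategy C with 92.3300.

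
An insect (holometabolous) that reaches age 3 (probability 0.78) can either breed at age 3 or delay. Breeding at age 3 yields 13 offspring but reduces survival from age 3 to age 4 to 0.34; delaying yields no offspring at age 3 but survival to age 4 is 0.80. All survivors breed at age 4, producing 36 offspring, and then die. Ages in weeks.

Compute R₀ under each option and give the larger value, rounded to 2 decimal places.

22.46

breed at age 3: R₀ = 0.78 × (13 + 0.34 × 36) = 0.78 × 25.2400 = 19.6872
delay to age 4: R₀ = 0.78 × (0.80 × 36) = 0.78 × 28.8000 = 22.4640
Higher: delay to age 4 (22.4640).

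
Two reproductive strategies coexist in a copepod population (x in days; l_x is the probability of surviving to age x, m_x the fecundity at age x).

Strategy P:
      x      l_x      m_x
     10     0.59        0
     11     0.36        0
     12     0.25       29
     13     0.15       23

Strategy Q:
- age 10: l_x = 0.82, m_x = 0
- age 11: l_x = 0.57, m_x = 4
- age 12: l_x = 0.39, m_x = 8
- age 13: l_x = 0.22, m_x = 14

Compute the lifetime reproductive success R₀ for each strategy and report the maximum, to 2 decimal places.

Strategy P: R₀ = 0.59×0 + 0.36×0 + 0.25×29 + 0.15×23 = 10.7000
Strategy Q: R₀ = 0.82×0 + 0.57×4 + 0.39×8 + 0.22×14 = 8.4800
Highest R₀: strategy P with 10.7000.

10.70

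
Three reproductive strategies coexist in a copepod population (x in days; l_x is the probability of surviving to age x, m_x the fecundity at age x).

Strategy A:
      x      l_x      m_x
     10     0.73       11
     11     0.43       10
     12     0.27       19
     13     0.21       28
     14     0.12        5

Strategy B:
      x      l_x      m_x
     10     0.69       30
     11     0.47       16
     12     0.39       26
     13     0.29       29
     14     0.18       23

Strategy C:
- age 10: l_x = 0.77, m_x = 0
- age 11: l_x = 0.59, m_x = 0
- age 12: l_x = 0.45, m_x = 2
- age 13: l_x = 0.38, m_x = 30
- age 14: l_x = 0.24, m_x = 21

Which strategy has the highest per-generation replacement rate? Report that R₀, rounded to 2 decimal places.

Strategy A: R₀ = 0.73×11 + 0.43×10 + 0.27×19 + 0.21×28 + 0.12×5 = 23.9400
Strategy B: R₀ = 0.69×30 + 0.47×16 + 0.39×26 + 0.29×29 + 0.18×23 = 50.9100
Strategy C: R₀ = 0.77×0 + 0.59×0 + 0.45×2 + 0.38×30 + 0.24×21 = 17.3400
Highest R₀: strategy B with 50.9100.

50.91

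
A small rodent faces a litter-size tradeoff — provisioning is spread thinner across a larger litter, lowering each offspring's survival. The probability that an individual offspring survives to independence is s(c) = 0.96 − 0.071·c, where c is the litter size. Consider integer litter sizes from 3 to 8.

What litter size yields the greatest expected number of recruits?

Expected recruits = c × s(c):
  c=3: 3 × 0.747 = 2.241
  c=4: 4 × 0.676 = 2.704
  c=5: 5 × 0.605 = 3.025
  c=6: 6 × 0.534 = 3.204
  c=7: 7 × 0.463 = 3.241
  c=8: 8 × 0.392 = 3.136
Maximum at c = 7 (3.241 recruits).

7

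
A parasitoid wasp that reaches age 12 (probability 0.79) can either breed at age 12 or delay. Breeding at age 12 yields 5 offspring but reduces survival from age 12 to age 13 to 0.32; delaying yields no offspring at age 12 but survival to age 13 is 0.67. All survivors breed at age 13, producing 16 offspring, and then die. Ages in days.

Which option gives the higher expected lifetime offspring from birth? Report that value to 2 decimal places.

8.47

breed at age 12: R₀ = 0.79 × (5 + 0.32 × 16) = 0.79 × 10.1200 = 7.9948
delay to age 13: R₀ = 0.79 × (0.67 × 16) = 0.79 × 10.7200 = 8.4688
Higher: delay to age 13 (8.4688).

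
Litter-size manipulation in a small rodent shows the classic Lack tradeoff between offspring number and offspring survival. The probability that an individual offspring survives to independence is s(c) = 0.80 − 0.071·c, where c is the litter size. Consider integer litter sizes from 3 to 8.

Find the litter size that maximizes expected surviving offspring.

6

Expected surviving offspring = c × s(c):
  c=3: 3 × 0.587 = 1.761
  c=4: 4 × 0.516 = 2.064
  c=5: 5 × 0.445 = 2.225
  c=6: 6 × 0.374 = 2.244
  c=7: 7 × 0.303 = 2.121
  c=8: 8 × 0.232 = 1.856
Maximum at c = 6 (2.244 surviving offspring).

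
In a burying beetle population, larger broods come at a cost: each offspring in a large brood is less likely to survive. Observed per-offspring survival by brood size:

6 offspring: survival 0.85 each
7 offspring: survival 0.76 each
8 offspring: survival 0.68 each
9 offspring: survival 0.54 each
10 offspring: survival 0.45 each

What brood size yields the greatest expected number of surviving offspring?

Expected surviving offspring = c × s(c):
  c=6: 6 × 0.85 = 5.100
  c=7: 7 × 0.76 = 5.320
  c=8: 8 × 0.68 = 5.440
  c=9: 9 × 0.54 = 4.860
  c=10: 10 × 0.45 = 4.500
Maximum at c = 8 (5.440 surviving offspring).

8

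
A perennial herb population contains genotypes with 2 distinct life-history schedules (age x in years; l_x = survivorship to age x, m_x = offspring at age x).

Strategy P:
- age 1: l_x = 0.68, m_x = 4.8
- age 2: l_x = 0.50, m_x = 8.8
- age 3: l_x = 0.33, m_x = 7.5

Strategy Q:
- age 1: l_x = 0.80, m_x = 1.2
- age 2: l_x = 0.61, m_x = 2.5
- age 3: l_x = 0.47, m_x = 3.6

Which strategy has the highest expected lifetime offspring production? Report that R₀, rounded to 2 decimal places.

10.14

Strategy P: R₀ = 0.68×4.8 + 0.50×8.8 + 0.33×7.5 = 10.1390
Strategy Q: R₀ = 0.80×1.2 + 0.61×2.5 + 0.47×3.6 = 4.1770
Highest R₀: strategy P with 10.1390.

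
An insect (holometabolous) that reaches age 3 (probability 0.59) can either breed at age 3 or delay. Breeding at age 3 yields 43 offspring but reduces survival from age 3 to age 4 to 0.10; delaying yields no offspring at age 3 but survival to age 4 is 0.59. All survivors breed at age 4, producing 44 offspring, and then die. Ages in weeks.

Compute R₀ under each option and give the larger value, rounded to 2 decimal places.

27.97

breed at age 3: R₀ = 0.59 × (43 + 0.10 × 44) = 0.59 × 47.4000 = 27.9660
delay to age 4: R₀ = 0.59 × (0.59 × 44) = 0.59 × 25.9600 = 15.3164
Higher: breed at age 3 (27.9660).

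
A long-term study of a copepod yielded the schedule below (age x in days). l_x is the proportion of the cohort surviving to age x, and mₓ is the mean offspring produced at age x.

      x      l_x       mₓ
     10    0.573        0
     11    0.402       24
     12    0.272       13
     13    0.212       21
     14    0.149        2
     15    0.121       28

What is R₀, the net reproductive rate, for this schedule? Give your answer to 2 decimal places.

21.32

R₀ = Σ l_x mₓ:
  age 10: 0.573 × 0 = 0.0000
  age 11: 0.402 × 24 = 9.6480
  age 12: 0.272 × 13 = 3.5360
  age 13: 0.212 × 21 = 4.4520
  age 14: 0.149 × 2 = 0.2980
  age 15: 0.121 × 28 = 3.3880
R₀ = 0.0000 + 9.6480 + 3.5360 + 4.4520 + 0.2980 + 3.3880 = 21.3220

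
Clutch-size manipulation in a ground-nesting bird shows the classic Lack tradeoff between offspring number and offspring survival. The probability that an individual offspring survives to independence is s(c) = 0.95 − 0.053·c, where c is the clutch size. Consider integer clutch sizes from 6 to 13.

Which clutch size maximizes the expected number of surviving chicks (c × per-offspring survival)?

Expected surviving chicks = c × s(c):
  c=6: 6 × 0.632 = 3.792
  c=7: 7 × 0.579 = 4.053
  c=8: 8 × 0.526 = 4.208
  c=9: 9 × 0.473 = 4.257
  c=10: 10 × 0.420 = 4.200
  c=11: 11 × 0.367 = 4.037
  c=12: 12 × 0.314 = 3.768
  c=13: 13 × 0.261 = 3.393
Maximum at c = 9 (4.257 surviving chicks).

9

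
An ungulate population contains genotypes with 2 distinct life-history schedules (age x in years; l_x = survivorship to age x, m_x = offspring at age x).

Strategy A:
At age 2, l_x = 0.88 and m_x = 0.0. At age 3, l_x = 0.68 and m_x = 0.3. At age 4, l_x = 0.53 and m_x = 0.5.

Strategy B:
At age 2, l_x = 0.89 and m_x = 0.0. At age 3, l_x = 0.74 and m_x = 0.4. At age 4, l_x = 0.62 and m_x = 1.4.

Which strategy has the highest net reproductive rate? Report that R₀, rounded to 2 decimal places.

Strategy A: R₀ = 0.88×0.0 + 0.68×0.3 + 0.53×0.5 = 0.4690
Strategy B: R₀ = 0.89×0.0 + 0.74×0.4 + 0.62×1.4 = 1.1640
Highest R₀: strategy B with 1.1640.

1.16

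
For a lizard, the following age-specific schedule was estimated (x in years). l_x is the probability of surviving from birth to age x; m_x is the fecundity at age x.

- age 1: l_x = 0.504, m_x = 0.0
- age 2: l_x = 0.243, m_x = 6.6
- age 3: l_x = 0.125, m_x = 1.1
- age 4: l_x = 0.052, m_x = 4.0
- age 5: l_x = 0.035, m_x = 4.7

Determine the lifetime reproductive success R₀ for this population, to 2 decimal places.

2.11

R₀ = Σ l_x m_x:
  age 1: 0.504 × 0.0 = 0.0000
  age 2: 0.243 × 6.6 = 1.6038
  age 3: 0.125 × 1.1 = 0.1375
  age 4: 0.052 × 4.0 = 0.2080
  age 5: 0.035 × 4.7 = 0.1645
R₀ = 0.0000 + 1.6038 + 0.1375 + 0.2080 + 0.1645 = 2.1138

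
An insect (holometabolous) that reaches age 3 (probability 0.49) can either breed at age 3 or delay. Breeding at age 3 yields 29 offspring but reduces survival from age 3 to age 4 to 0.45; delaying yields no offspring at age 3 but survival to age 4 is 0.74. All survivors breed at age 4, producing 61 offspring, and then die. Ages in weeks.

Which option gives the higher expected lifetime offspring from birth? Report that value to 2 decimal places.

breed at age 3: R₀ = 0.49 × (29 + 0.45 × 61) = 0.49 × 56.4500 = 27.6605
delay to age 4: R₀ = 0.49 × (0.74 × 61) = 0.49 × 45.1400 = 22.1186
Higher: breed at age 3 (27.6605).

27.66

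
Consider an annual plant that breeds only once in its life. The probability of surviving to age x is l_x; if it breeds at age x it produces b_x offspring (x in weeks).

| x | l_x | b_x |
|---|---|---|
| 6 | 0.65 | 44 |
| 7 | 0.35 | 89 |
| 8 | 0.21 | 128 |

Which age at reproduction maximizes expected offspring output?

7

Expected offspring if breeding at age x = l_x × b_x:
  age 6: 0.65 × 44 = 28.600
  age 7: 0.35 × 89 = 31.150
  age 8: 0.21 × 128 = 26.880
Maximum at age 7 (31.150).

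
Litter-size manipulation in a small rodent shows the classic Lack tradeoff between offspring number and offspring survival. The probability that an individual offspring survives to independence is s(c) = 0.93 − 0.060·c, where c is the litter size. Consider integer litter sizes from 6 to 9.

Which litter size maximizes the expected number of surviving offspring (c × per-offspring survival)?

Expected surviving offspring = c × s(c):
  c=6: 6 × 0.570 = 3.420
  c=7: 7 × 0.510 = 3.570
  c=8: 8 × 0.450 = 3.600
  c=9: 9 × 0.390 = 3.510
Maximum at c = 8 (3.600 surviving offspring).

8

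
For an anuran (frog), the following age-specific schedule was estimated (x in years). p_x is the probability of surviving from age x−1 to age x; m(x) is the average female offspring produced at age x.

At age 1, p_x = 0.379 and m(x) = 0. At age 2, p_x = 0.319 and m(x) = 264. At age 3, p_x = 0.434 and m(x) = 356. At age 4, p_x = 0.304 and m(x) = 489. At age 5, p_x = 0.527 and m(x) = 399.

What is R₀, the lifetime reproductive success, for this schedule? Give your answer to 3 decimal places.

61.752

Survivorship from birth: l_x = p_1·p_2·…·p_x.
  l_1 = 0.37900
  l_2 = 0.12090
  l_3 = 0.05247
  l_4 = 0.01595
  l_5 = 0.00841
R₀ = Σ l_x m(x):
  age 1: 0.37900 × 0 = 0.0000
  age 2: 0.12090 × 264 = 31.9176
  age 3: 0.05247 × 356 = 18.6793
  age 4: 0.01595 × 489 = 7.7995
  age 5: 0.00841 × 399 = 3.3556
R₀ = 0.0000 + 31.9176 + 18.6793 + 7.7995 + 3.3556 = 61.7521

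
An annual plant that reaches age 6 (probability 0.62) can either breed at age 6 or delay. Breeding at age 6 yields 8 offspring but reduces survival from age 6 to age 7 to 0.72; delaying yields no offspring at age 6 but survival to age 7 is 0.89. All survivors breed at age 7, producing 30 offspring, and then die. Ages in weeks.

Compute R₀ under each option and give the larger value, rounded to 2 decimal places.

breed at age 6: R₀ = 0.62 × (8 + 0.72 × 30) = 0.62 × 29.6000 = 18.3520
delay to age 7: R₀ = 0.62 × (0.89 × 30) = 0.62 × 26.7000 = 16.5540
Higher: breed at age 6 (18.3520).

18.35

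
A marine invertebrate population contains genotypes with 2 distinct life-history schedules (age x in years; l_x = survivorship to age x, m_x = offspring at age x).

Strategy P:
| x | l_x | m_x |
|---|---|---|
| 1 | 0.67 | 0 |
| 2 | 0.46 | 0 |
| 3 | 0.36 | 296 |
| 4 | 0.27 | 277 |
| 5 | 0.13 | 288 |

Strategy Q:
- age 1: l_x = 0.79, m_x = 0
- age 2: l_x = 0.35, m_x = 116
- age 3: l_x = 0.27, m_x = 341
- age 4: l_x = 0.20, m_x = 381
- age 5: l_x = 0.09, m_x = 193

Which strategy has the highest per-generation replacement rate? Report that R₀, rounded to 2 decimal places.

226.24

Strategy P: R₀ = 0.67×0 + 0.46×0 + 0.36×296 + 0.27×277 + 0.13×288 = 218.7900
Strategy Q: R₀ = 0.79×0 + 0.35×116 + 0.27×341 + 0.20×381 + 0.09×193 = 226.2400
Highest R₀: strategy Q with 226.2400.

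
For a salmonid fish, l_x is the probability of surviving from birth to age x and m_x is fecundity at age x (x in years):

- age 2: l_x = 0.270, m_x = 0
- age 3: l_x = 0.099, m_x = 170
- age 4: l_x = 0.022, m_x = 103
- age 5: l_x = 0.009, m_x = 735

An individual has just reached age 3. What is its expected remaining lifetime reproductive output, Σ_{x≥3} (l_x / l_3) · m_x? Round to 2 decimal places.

259.71

l_3 = 0.099. Conditional survival from age 3 to x is l_x / l_3.
  x=3: (0.099/0.099) × 170 = 170.0000
  x=4: (0.022/0.099) × 103 = 22.8889
  x=5: (0.009/0.099) × 735 = 66.8182
Sum = 170.0000 + 22.8889 + 66.8182 = 259.7071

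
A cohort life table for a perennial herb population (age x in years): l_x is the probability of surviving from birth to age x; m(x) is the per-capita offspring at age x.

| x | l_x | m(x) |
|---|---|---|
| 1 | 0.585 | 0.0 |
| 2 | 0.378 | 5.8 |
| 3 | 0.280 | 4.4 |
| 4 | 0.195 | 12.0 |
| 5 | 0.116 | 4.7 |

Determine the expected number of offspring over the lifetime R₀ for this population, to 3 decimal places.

6.310

R₀ = Σ l_x m(x):
  age 1: 0.585 × 0.0 = 0.0000
  age 2: 0.378 × 5.8 = 2.1924
  age 3: 0.280 × 4.4 = 1.2320
  age 4: 0.195 × 12.0 = 2.3400
  age 5: 0.116 × 4.7 = 0.5452
R₀ = 0.0000 + 2.1924 + 1.2320 + 2.3400 + 0.5452 = 6.3096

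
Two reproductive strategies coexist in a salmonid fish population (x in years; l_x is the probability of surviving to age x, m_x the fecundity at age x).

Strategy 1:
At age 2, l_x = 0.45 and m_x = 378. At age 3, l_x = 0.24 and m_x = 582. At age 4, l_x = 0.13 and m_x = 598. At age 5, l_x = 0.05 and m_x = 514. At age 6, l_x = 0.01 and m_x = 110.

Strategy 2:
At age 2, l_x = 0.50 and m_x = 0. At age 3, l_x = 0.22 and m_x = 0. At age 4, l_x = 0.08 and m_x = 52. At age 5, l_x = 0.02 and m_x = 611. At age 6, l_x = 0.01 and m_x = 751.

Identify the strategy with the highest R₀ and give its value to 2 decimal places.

Strategy 1: R₀ = 0.45×378 + 0.24×582 + 0.13×598 + 0.05×514 + 0.01×110 = 414.3200
Strategy 2: R₀ = 0.50×0 + 0.22×0 + 0.08×52 + 0.02×611 + 0.01×751 = 23.8900
Highest R₀: strategy 1 with 414.3200.

414.32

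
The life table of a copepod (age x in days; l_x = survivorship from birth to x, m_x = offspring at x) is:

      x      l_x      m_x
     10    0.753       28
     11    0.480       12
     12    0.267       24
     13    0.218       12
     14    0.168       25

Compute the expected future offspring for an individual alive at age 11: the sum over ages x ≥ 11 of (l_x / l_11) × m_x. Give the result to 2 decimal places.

l_11 = 0.480. Conditional survival from age 11 to x is l_x / l_11.
  x=11: (0.480/0.480) × 12 = 12.0000
  x=12: (0.267/0.480) × 24 = 13.3500
  x=13: (0.218/0.480) × 12 = 5.4500
  x=14: (0.168/0.480) × 25 = 8.7500
Sum = 12.0000 + 13.3500 + 5.4500 + 8.7500 = 39.5500

39.55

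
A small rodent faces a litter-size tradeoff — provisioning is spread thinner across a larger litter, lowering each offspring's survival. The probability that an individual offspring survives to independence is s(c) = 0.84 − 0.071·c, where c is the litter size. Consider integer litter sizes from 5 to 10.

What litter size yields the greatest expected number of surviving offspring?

Expected surviving offspring = c × s(c):
  c=5: 5 × 0.485 = 2.425
  c=6: 6 × 0.414 = 2.484
  c=7: 7 × 0.343 = 2.401
  c=8: 8 × 0.272 = 2.176
  c=9: 9 × 0.201 = 1.809
  c=10: 10 × 0.130 = 1.300
Maximum at c = 6 (2.484 surviving offspring).

6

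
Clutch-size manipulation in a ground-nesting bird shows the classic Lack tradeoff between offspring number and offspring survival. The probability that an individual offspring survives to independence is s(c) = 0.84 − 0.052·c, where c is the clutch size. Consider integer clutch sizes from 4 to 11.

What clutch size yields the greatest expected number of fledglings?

8

Expected fledglings = c × s(c):
  c=4: 4 × 0.632 = 2.528
  c=5: 5 × 0.580 = 2.900
  c=6: 6 × 0.528 = 3.168
  c=7: 7 × 0.476 = 3.332
  c=8: 8 × 0.424 = 3.392
  c=9: 9 × 0.372 = 3.348
  c=10: 10 × 0.320 = 3.200
  c=11: 11 × 0.268 = 2.948
Maximum at c = 8 (3.392 fledglings).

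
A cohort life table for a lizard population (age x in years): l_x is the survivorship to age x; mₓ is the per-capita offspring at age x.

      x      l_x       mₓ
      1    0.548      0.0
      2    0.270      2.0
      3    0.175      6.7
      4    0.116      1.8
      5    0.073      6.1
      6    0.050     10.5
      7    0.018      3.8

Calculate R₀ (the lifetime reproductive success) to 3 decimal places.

2.960

R₀ = Σ l_x mₓ:
  age 1: 0.548 × 0.0 = 0.0000
  age 2: 0.270 × 2.0 = 0.5400
  age 3: 0.175 × 6.7 = 1.1725
  age 4: 0.116 × 1.8 = 0.2088
  age 5: 0.073 × 6.1 = 0.4453
  age 6: 0.050 × 10.5 = 0.5250
  age 7: 0.018 × 3.8 = 0.0684
R₀ = 0.0000 + 0.5400 + 1.1725 + 0.2088 + 0.4453 + 0.5250 + 0.0684 = 2.9600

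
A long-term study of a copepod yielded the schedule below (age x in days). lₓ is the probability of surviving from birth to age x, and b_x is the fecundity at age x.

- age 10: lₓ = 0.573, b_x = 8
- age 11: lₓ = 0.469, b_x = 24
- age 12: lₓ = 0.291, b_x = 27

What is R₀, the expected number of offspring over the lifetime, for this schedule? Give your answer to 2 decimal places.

23.70

R₀ = Σ lₓ b_x:
  age 10: 0.573 × 8 = 4.5840
  age 11: 0.469 × 24 = 11.2560
  age 12: 0.291 × 27 = 7.8570
R₀ = 4.5840 + 11.2560 + 7.8570 = 23.6970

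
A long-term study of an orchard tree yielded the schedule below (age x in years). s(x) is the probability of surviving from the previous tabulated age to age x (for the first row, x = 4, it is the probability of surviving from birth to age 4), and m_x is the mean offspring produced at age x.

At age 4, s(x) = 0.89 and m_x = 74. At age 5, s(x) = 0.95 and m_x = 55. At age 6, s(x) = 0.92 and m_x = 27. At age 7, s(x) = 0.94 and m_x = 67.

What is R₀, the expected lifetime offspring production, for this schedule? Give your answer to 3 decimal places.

182.354

Survivorship from birth: l_x = s_4·s_5·…·s_x.
  l_4 = 0.89000
  l_5 = 0.84550
  l_6 = 0.77786
  l_7 = 0.73119
R₀ = Σ l_x m_x:
  age 4: 0.89000 × 74 = 65.8600
  age 5: 0.84550 × 55 = 46.5025
  age 6: 0.77786 × 27 = 21.0022
  age 7: 0.73119 × 67 = 48.9897
R₀ = 65.8600 + 46.5025 + 21.0022 + 48.9897 = 182.3545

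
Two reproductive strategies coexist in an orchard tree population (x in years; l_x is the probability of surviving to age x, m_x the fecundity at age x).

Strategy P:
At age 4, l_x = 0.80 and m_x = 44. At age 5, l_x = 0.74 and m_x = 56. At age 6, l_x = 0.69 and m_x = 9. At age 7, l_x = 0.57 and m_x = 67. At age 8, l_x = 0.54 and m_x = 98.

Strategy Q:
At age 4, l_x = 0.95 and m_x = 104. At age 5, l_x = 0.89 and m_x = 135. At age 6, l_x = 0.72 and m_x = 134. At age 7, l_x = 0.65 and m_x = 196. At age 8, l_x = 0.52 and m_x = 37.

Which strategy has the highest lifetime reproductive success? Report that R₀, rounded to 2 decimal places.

462.07

Strategy P: R₀ = 0.80×44 + 0.74×56 + 0.69×9 + 0.57×67 + 0.54×98 = 173.9600
Strategy Q: R₀ = 0.95×104 + 0.89×135 + 0.72×134 + 0.65×196 + 0.52×37 = 462.0700
Highest R₀: strategy Q with 462.0700.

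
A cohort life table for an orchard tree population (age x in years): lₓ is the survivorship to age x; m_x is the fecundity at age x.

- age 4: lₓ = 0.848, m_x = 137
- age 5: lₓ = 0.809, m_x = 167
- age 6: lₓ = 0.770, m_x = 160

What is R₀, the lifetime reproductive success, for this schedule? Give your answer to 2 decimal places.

R₀ = Σ lₓ m_x:
  age 4: 0.848 × 137 = 116.1760
  age 5: 0.809 × 167 = 135.1030
  age 6: 0.770 × 160 = 123.2000
R₀ = 116.1760 + 135.1030 + 123.2000 = 374.4790

374.48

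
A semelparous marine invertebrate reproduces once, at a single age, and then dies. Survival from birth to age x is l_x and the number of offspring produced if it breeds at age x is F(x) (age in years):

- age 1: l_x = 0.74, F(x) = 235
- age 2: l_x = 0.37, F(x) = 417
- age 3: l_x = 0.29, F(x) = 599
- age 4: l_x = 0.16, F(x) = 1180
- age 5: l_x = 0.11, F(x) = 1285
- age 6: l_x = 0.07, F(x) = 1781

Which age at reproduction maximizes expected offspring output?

Expected offspring if breeding at age x = l_x × F(x):
  age 1: 0.74 × 235 = 173.900
  age 2: 0.37 × 417 = 154.290
  age 3: 0.29 × 599 = 173.710
  age 4: 0.16 × 1180 = 188.800
  age 5: 0.11 × 1285 = 141.350
  age 6: 0.07 × 1781 = 124.670
Maximum at age 4 (188.800).

4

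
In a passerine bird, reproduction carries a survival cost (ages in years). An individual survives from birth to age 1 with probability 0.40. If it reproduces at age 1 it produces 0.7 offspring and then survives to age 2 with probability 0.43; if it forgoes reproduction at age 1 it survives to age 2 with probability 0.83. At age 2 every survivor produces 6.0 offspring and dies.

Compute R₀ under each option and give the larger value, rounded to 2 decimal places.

1.99

breed at age 1: R₀ = 0.40 × (0.7 + 0.43 × 6.0) = 0.40 × 3.2800 = 1.3120
delay to age 2: R₀ = 0.40 × (0.83 × 6.0) = 0.40 × 4.9800 = 1.9920
Higher: delay to age 2 (1.9920).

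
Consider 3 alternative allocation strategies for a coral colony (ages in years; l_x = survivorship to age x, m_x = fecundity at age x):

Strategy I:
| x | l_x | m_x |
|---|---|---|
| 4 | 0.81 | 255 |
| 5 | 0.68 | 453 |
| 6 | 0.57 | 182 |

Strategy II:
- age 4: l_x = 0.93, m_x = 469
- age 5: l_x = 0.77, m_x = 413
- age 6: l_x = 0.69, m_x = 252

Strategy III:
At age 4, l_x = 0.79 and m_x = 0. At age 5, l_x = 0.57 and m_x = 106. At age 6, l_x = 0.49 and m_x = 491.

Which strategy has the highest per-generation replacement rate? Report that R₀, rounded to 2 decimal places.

Strategy I: R₀ = 0.81×255 + 0.68×453 + 0.57×182 = 618.3300
Strategy II: R₀ = 0.93×469 + 0.77×413 + 0.69×252 = 928.0600
Strategy III: R₀ = 0.79×0 + 0.57×106 + 0.49×491 = 301.0100
Highest R₀: strategy II with 928.0600.

928.06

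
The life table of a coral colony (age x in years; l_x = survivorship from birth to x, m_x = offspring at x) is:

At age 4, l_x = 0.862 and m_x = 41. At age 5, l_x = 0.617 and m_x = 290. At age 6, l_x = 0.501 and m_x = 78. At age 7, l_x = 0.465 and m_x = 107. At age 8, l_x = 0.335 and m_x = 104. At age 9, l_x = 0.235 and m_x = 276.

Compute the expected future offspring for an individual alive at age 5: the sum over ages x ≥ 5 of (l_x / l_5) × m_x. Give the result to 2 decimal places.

595.56

l_5 = 0.617. Conditional survival from age 5 to x is l_x / l_5.
  x=5: (0.617/0.617) × 290 = 290.0000
  x=6: (0.501/0.617) × 78 = 63.3355
  x=7: (0.465/0.617) × 107 = 80.6402
  x=8: (0.335/0.617) × 104 = 56.4668
  x=9: (0.235/0.617) × 276 = 105.1216
Sum = 290.0000 + 63.3355 + 80.6402 + 56.4668 + 105.1216 = 595.5640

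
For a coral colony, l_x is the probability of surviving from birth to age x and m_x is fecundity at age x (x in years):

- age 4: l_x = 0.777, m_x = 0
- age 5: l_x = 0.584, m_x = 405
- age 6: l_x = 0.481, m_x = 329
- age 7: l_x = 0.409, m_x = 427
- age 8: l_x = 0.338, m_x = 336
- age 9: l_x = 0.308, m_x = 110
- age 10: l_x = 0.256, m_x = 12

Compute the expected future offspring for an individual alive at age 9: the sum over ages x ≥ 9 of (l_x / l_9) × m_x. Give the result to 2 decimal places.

119.97

l_9 = 0.308. Conditional survival from age 9 to x is l_x / l_9.
  x=9: (0.308/0.308) × 110 = 110.0000
  x=10: (0.256/0.308) × 12 = 9.9740
Sum = 110.0000 + 9.9740 = 119.9740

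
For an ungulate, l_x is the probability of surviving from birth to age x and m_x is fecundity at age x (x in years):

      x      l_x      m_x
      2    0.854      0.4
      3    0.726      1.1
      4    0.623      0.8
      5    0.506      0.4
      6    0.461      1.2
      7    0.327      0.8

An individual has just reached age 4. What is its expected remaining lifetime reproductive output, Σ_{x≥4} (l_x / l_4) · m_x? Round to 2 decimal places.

l_4 = 0.623. Conditional survival from age 4 to x is l_x / l_4.
  x=4: (0.623/0.623) × 0.8 = 0.8000
  x=5: (0.506/0.623) × 0.4 = 0.3249
  x=6: (0.461/0.623) × 1.2 = 0.8880
  x=7: (0.327/0.623) × 0.8 = 0.4199
Sum = 0.8000 + 0.3249 + 0.8880 + 0.4199 = 2.4327

2.43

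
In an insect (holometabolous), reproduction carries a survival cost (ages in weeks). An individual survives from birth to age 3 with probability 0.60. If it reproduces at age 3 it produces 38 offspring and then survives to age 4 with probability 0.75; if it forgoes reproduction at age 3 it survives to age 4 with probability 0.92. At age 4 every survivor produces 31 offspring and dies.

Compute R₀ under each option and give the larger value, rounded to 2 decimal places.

36.75

breed at age 3: R₀ = 0.60 × (38 + 0.75 × 31) = 0.60 × 61.2500 = 36.7500
delay to age 4: R₀ = 0.60 × (0.92 × 31) = 0.60 × 28.5200 = 17.1120
Higher: breed at age 3 (36.7500).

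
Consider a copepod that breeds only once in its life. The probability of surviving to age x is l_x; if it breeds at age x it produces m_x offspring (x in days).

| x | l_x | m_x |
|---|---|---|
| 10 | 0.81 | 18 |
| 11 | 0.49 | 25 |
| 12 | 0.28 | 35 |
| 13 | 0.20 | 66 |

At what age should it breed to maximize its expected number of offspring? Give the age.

10

Expected offspring if breeding at age x = l_x × m_x:
  age 10: 0.81 × 18 = 14.580
  age 11: 0.49 × 25 = 12.250
  age 12: 0.28 × 35 = 9.800
  age 13: 0.20 × 66 = 13.200
Maximum at age 10 (14.580).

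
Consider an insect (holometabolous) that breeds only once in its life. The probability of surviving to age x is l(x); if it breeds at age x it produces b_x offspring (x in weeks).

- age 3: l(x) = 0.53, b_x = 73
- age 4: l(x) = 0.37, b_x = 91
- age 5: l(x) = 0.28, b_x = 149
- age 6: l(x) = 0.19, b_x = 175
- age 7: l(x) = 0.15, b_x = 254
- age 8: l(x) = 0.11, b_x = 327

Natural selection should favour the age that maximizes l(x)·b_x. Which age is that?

Expected offspring if breeding at age x = l(x) × b_x:
  age 3: 0.53 × 73 = 38.690
  age 4: 0.37 × 91 = 33.670
  age 5: 0.28 × 149 = 41.720
  age 6: 0.19 × 175 = 33.250
  age 7: 0.15 × 254 = 38.100
  age 8: 0.11 × 327 = 35.970
Maximum at age 5 (41.720).

5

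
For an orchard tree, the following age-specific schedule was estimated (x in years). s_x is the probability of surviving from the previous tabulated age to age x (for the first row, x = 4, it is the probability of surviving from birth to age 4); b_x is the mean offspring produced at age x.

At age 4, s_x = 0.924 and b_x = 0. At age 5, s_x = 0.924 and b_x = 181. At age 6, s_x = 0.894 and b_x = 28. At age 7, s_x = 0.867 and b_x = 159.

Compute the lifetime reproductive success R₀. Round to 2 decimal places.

281.13

Survivorship from birth: l_x = s_4·s_5·…·s_x.
  l_4 = 0.92400
  l_5 = 0.85378
  l_6 = 0.76328
  l_7 = 0.66176
R₀ = Σ l_x b_x:
  age 4: 0.92400 × 0 = 0.0000
  age 5: 0.85378 × 181 = 154.5342
  age 6: 0.76328 × 28 = 21.3718
  age 7: 0.66176 × 159 = 105.2198
R₀ = 0.0000 + 154.5342 + 21.3718 + 105.2198 = 281.1259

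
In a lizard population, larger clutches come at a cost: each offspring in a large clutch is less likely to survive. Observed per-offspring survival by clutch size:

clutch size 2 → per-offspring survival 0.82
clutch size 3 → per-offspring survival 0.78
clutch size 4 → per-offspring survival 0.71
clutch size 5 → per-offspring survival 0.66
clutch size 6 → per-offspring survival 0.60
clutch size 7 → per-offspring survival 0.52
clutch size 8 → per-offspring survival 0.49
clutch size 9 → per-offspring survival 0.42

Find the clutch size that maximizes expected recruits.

Expected recruits = c × s(c):
  c=2: 2 × 0.82 = 1.640
  c=3: 3 × 0.78 = 2.340
  c=4: 4 × 0.71 = 2.840
  c=5: 5 × 0.66 = 3.300
  c=6: 6 × 0.60 = 3.600
  c=7: 7 × 0.52 = 3.640
  c=8: 8 × 0.49 = 3.920
  c=9: 9 × 0.42 = 3.780
Maximum at c = 8 (3.920 recruits).

8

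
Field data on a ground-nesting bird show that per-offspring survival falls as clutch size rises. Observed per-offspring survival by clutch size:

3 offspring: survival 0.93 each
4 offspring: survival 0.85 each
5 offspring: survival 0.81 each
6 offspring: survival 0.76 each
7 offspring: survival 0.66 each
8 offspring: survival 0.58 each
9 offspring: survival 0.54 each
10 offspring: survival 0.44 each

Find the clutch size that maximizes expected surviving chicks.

9

Expected surviving chicks = c × s(c):
  c=3: 3 × 0.93 = 2.790
  c=4: 4 × 0.85 = 3.400
  c=5: 5 × 0.81 = 4.050
  c=6: 6 × 0.76 = 4.560
  c=7: 7 × 0.66 = 4.620
  c=8: 8 × 0.58 = 4.640
  c=9: 9 × 0.54 = 4.860
  c=10: 10 × 0.44 = 4.400
Maximum at c = 9 (4.860 surviving chicks).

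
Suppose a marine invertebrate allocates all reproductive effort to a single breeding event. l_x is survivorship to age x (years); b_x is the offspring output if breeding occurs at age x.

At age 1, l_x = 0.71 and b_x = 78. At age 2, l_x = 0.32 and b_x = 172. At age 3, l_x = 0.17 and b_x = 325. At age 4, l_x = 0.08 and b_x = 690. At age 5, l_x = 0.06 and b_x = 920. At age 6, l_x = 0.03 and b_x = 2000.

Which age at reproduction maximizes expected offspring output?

6

Expected offspring if breeding at age x = l_x × b_x:
  age 1: 0.71 × 78 = 55.380
  age 2: 0.32 × 172 = 55.040
  age 3: 0.17 × 325 = 55.250
  age 4: 0.08 × 690 = 55.200
  age 5: 0.06 × 920 = 55.200
  age 6: 0.03 × 2000 = 60.000
Maximum at age 6 (60.000).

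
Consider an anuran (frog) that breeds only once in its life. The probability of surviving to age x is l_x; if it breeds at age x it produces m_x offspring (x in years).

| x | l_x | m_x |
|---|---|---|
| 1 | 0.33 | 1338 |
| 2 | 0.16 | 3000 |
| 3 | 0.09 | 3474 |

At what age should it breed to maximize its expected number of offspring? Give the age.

2

Expected offspring if breeding at age x = l_x × m_x:
  age 1: 0.33 × 1338 = 441.540
  age 2: 0.16 × 3000 = 480.000
  age 3: 0.09 × 3474 = 312.660
Maximum at age 2 (480.000).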